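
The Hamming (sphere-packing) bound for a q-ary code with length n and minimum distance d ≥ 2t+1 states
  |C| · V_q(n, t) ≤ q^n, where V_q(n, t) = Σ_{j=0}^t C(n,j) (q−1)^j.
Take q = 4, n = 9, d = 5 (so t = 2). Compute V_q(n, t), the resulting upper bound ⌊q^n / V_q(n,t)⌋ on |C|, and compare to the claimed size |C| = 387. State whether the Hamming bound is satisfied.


V_q(n, t) = 352, q^n = 262144, Hamming bound = 744, |C| = 387 ≤ bound (satisfied).

Step 1: Compute V_q(n, t) = Σ_{j=0}^2 C(n, j) (q−1)^j.
  j = 0: C(9,0)·(3)^0 = 1·1 = 1.
  j = 1: C(9,1)·(3)^1 = 9·3 = 27.
  j = 2: C(9,2)·(3)^2 = 36·9 = 324.
  V_q(n, t) = 1 + 27 + 324 = 352.
Step 2: q^n = 4^9 = 262144.
Step 3: Hamming bound ⌊q^n / V_q(n,t)⌋ = ⌊262144/352⌋ = 744.
Step 4: Compare |C| = 387 to 744: satisfied.
The claimed |C| lies below the Hamming bound.


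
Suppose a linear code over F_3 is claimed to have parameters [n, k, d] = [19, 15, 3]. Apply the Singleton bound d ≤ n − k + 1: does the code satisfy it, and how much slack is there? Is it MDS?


Singleton RHS = n − k + 1 = 5, slack = 2, bound satisfied, not MDS.

Singleton bound: d ≤ n − k + 1.
Here n = 19, k = 15, so n − k + 1 = 5.
Given d = 3, check d ≤ 5: YES.
Slack = (n − k + 1) − d = 2.
The code is NOT MDS (slack = 2 > 0).
Description: the claimed parameters are [19, 15, 3]_3; such a code would be non-MDS.


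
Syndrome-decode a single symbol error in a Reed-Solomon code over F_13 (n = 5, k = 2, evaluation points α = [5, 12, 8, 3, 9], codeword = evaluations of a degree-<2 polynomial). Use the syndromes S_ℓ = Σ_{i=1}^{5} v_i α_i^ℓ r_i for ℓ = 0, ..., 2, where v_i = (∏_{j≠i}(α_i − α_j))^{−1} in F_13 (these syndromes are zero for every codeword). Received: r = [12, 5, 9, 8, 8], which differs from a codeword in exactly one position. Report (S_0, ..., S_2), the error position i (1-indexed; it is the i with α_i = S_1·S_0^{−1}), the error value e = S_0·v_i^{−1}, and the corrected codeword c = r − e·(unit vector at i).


S = (1, 3, 9), error at position 4, error magnitude e = 7, c = [12, 5, 9, 1, 8].

Step 1: column multipliers v_i = (∏_{j≠i}(α_i − α_j))^{−1} mod 13.
  i = 1 (α = 5): (5−12)(5−8)(5−3)(5−9) = (−7)·(−3)·2·(−4) = −168 ≡ 1, so v_1 = 1^{−1} = 1 (mod 13).
  i = 2 (α = 12): (12−5)(12−8)(12−3)(12−9) = 7·4·9·3 = 756 ≡ 2, so v_2 = 2^{−1} = 7 (mod 13).
  i = 3 (α = 8): (8−5)(8−12)(8−3)(8−9) = 3·(−4)·5·(−1) = 60 ≡ 8, so v_3 = 8^{−1} = 5 (mod 13).
  i = 4 (α = 3): (3−5)(3−12)(3−8)(3−9) = (−2)·(−9)·(−5)·(−6) = 540 ≡ 7, so v_4 = 7^{−1} = 2 (mod 13).
  i = 5 (α = 9): (9−5)(9−12)(9−8)(9−3) = 4·(−3)·1·6 = −72 ≡ 6, so v_5 = 6^{−1} = 11 (mod 13).
  v = [1, 7, 5, 2, 11].
Step 2: syndromes of r = [12, 5, 9, 8, 8] (all sums mod 13).
  S_0 = Σ v_i r_i = 1·12 + 7·5 + 5·9 + 2·8 + 11·8 = 196 ≡ 1.
  S_1 = Σ v_i α_i r_i = 1·5·12 + 7·12·5 + 5·8·9 + 2·3·8 + 11·9·8 = 1680 ≡ 3.
  α_i^2 mod 13 = [12, 1, 12, 9, 3].
  S_2 = Σ v_i α_i^2 r_i = 1·12·12 + 7·1·5 + 5·12·9 + 2·9·8 + 11·3·8 = 1127 ≡ 9.
  S = (1, 3, 9) ≠ 0, so r is not a codeword (an error is present).
Step 3: locate the error. For a single error e at position i, S_ℓ = v_i·e·α_i^ℓ, so α_err = S_1/S_0.
  S_0^{−1} = 1^{−1} = 1 (mod 13), so α_err = 3·1 = 3 ≡ 3 = α_4. Error position i = 4.
  Consistency check: S_2/S_1 = 9·9 = 81 ≡ 3 = α_err ✓ (single-error assumption holds).
Step 4: error magnitude e = S_0/v_4 = S_0·∏_{j≠4}(α_4 − α_j) = 1·7 = 7 ≡ 7 (mod 13).
Step 5: correct position 4: c_4 = r_4 − e = 8 − 7 ≡ 1 (mod 13). Hence c = [12, 5, 9, 1, 8].
  Check: interpolating c through the α_i gives m(x) = 4 + 12·x (degree < 2) with m(α_i) = c_i for every i, so c is indeed a codeword.


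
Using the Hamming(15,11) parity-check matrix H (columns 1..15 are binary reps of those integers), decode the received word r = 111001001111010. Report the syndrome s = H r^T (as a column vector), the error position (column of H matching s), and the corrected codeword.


s = (1, 1, 0, 0)^T, error position = 12, corrected codeword c = 111001001110010

Compute s = H r^T mod 2 one row at a time:
  s_1 = 0 + 1 + 1 + 1 + 1 + 0 + 1 + 0 = 5 ≡ 1 (mod 2).
  s_2 = 0 + 0 + 1 + 0 + 1 + 0 + 1 + 0 = 3 ≡ 1 (mod 2).
  s_3 = 1 + 1 + 1 + 0 + 1 + 1 + 1 + 0 = 6 ≡ 0 (mod 2).
  s_4 = 1 + 1 + 0 + 0 + 1 + 1 + 0 + 0 = 4 ≡ 0 (mod 2).
s = (1, 1, 0, 0)^T — this equals column 12 of H (binary 1100), so error is at position 12.
Correct: flip bit 12 of r = 111001001111010 to get c = 111001001110010.


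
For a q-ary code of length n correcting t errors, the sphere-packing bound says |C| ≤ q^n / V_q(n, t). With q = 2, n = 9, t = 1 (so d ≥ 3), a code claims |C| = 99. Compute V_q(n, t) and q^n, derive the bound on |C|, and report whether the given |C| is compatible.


V_q(n, t) = 10, q^n = 512, Hamming bound = 51, |C| = 99 > bound (violated).

Step 1: Compute V_q(n, t) = Σ_{j=0}^1 C(n, j) (q−1)^j.
  j = 0: C(9,0)·(1)^0 = 1·1 = 1.
  j = 1: C(9,1)·(1)^1 = 9·1 = 9.
  V_q(n, t) = 1 + 9 = 10.
Step 2: q^n = 2^9 = 512.
Step 3: Hamming bound ⌊q^n / V_q(n,t)⌋ = ⌊512/10⌋ = 51.
Step 4: Compare |C| = 99 to 51: violated.
The claimed |C| lies above the Hamming bound, so no 2-ary code of length 9 with d ≥ 3 can have 99 codewords.


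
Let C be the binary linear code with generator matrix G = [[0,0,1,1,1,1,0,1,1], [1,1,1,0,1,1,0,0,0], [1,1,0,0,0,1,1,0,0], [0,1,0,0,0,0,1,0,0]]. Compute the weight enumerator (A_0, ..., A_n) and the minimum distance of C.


Weight distribution: A_0 = 1, A_2 = 2, A_3 = 2, A_4 = 1, A_5 = 6, A_6 = 2, A_8 = 2. Minimum distance d = 2.

Enumerate all 2^4 = 16 messages m ∈ F_2^4.
For each, compute codeword c = mG in F_2^9, then tally its weight.
  m = 0000 → c = 000000000, weight = 0.
  m = 1000 → c = 001111011, weight = 6.
  m = 0100 → c = 111011000, weight = 5.
  m = 1100 → c = 110100011, weight = 5.
  m = 0010 → c = 110001100, weight = 4.
  m = 1010 → c = 111110111, weight = 8.
  m = 0110 → c = 001010100, weight = 3.
  m = 1110 → c = 000101111, weight = 5.
  m = 0001 → c = 010000100, weight = 2.
  m = 1001 → c = 011111111, weight = 8.
  m = 0101 → c = 101011100, weight = 5.
  m = 1101 → c = 100100111, weight = 5.
  m = 0011 → c = 100001000, weight = 2.
  m = 1011 → c = 101110011, weight = 6.
  m = 0111 → c = 011010000, weight = 3.
  m = 1111 → c = 010101011, weight = 5.
Tally weights:
  weight 0: 1 codewords.
  weight 2: 2 codewords.
  weight 3: 2 codewords.
  weight 4: 1 codewords.
  weight 5: 6 codewords.
  weight 6: 2 codewords.
  weight 8: 2 codewords.
Minimum distance d = smallest w > 0 with A_w > 0 = 2.
Sanity: Σ A_w = 16 = 2^4 = 16 ✓.


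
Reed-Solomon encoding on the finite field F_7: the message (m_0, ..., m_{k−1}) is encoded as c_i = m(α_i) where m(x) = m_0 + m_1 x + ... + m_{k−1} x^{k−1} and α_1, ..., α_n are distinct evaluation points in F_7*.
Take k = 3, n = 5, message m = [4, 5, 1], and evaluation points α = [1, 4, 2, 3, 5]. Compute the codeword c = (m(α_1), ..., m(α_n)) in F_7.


c = [3, 5, 4, 0, 5]

Message polynomial: m(x) = 4 + 5·x + 1·x^2 (mod 7).
For each evaluation point α_i, compute m(α_i) mod 7:
  α_1 = 1: Horner steps 1 → 6 → 3, so m(1) = 3.
  α_2 = 4: Horner steps 1 → 2 → 5, so m(4) = 5.
  α_3 = 2: Horner steps 1 → 0 → 4, so m(2) = 4.
  α_4 = 3: Horner steps 1 → 1 → 0, so m(3) = 0.
  α_5 = 5: Horner steps 1 → 3 → 5, so m(5) = 5.
Codeword c = [3, 5, 4, 0, 5] ∈ F_7^5.


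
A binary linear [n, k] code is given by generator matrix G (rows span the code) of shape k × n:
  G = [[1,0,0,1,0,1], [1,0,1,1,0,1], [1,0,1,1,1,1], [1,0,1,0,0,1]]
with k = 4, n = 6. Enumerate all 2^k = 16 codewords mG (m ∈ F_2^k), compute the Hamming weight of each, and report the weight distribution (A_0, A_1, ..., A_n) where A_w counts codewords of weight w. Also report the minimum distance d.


Weight distribution: A_0 = 1, A_1 = 3, A_2 = 4, A_3 = 4, A_4 = 3, A_5 = 1. Minimum distance d = 1.

Enumerate all 2^4 = 16 messages m ∈ F_2^4.
For each, compute codeword c = mG in F_2^6, then tally its weight.
  m = 0000 → c = 000000, weight = 0.
  m = 1000 → c = 100101, weight = 3.
  m = 0100 → c = 101101, weight = 4.
  m = 1100 → c = 001000, weight = 1.
  m = 0010 → c = 101111, weight = 5.
  m = 1010 → c = 001010, weight = 2.
  m = 0110 → c = 000010, weight = 1.
  m = 1110 → c = 100111, weight = 4.
  m = 0001 → c = 101001, weight = 3.
  m = 1001 → c = 001100, weight = 2.
  m = 0101 → c = 000100, weight = 1.
  m = 1101 → c = 100001, weight = 2.
  m = 0011 → c = 000110, weight = 2.
  m = 1011 → c = 100011, weight = 3.
  m = 0111 → c = 101011, weight = 4.
  m = 1111 → c = 001110, weight = 3.
Tally weights:
  weight 0: 1 codewords.
  weight 1: 3 codewords.
  weight 2: 4 codewords.
  weight 3: 4 codewords.
  weight 4: 3 codewords.
  weight 5: 1 codewords.
Minimum distance d = smallest w > 0 with A_w > 0 = 1.
Sanity: Σ A_w = 16 = 2^4 = 16 ✓.


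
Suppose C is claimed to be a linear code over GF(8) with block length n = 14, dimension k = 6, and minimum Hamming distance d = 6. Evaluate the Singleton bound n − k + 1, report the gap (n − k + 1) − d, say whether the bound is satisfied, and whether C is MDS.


Singleton RHS = n − k + 1 = 9, slack = 3, bound satisfied, not MDS.

Singleton bound: d ≤ n − k + 1.
Here n = 14, k = 6, so n − k + 1 = 9.
Given d = 6, check d ≤ 9: YES.
Slack = (n − k + 1) − d = 3.
The code is NOT MDS (slack = 3 > 0).
Description: the claimed parameters are [14, 6, 6]_8; such a code would be non-MDS.


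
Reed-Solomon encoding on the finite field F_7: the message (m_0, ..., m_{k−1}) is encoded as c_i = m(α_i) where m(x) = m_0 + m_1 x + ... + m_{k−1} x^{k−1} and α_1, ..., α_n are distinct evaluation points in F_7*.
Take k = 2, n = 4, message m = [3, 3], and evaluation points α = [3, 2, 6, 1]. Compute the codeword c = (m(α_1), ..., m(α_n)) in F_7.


c = [5, 2, 0, 6]

Message polynomial: m(x) = 3 + 3·x (mod 7).
For each evaluation point α_i, compute m(α_i) mod 7:
  α_1 = 3: Horner steps 3 → 5, so m(3) = 5.
  α_2 = 2: Horner steps 3 → 2, so m(2) = 2.
  α_3 = 6: Horner steps 3 → 0, so m(6) = 0.
  α_4 = 1: Horner steps 3 → 6, so m(1) = 6.
Codeword c = [5, 2, 0, 6] ∈ F_7^4.


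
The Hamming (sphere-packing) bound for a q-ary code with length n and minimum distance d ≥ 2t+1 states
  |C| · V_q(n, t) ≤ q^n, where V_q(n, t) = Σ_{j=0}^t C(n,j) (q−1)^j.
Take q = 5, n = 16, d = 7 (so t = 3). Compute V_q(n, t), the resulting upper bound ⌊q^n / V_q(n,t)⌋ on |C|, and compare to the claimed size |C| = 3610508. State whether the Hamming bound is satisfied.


V_q(n, t) = 37825, q^n = 152587890625, Hamming bound = 4034048, |C| = 3610508 ≤ bound (satisfied).

Step 1: Compute V_q(n, t) = Σ_{j=0}^3 C(n, j) (q−1)^j.
  j = 0: C(16,0)·(4)^0 = 1·1 = 1.
  j = 1: C(16,1)·(4)^1 = 16·4 = 64.
  j = 2: C(16,2)·(4)^2 = 120·16 = 1920.
  j = 3: C(16,3)·(4)^3 = 560·64 = 35840.
  V_q(n, t) = 1 + 64 + 1920 + 35840 = 37825.
Step 2: q^n = 5^16 = 152587890625.
Step 3: Hamming bound ⌊q^n / V_q(n,t)⌋ = ⌊152587890625/37825⌋ = 4034048.
Step 4: Compare |C| = 3610508 to 4034048: satisfied.
The claimed |C| lies below the Hamming bound.


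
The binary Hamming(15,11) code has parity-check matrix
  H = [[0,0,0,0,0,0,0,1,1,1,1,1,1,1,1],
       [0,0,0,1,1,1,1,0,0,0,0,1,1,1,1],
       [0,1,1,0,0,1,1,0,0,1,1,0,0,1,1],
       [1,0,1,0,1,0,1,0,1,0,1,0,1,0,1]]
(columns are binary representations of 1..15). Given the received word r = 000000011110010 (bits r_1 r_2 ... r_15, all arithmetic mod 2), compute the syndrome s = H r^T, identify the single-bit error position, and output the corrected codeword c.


s = (1, 1, 1, 0)^T, error position = 14, corrected codeword c = 000000011110000

Compute s = H r^T mod 2 one row at a time:
  s_1 = 1 + 1 + 1 + 1 + 0 + 0 + 1 + 0 = 5 ≡ 1 (mod 2).
  s_2 = 0 + 0 + 0 + 0 + 0 + 0 + 1 + 0 = 1 ≡ 1 (mod 2).
  s_3 = 0 + 0 + 0 + 0 + 1 + 1 + 1 + 0 = 3 ≡ 1 (mod 2).
  s_4 = 0 + 0 + 0 + 0 + 1 + 1 + 0 + 0 = 2 ≡ 0 (mod 2).
s = (1, 1, 1, 0)^T — this equals column 14 of H (binary 1110), so error is at position 14.
Correct: flip bit 14 of r = 000000011110010 to get c = 000000011110000.


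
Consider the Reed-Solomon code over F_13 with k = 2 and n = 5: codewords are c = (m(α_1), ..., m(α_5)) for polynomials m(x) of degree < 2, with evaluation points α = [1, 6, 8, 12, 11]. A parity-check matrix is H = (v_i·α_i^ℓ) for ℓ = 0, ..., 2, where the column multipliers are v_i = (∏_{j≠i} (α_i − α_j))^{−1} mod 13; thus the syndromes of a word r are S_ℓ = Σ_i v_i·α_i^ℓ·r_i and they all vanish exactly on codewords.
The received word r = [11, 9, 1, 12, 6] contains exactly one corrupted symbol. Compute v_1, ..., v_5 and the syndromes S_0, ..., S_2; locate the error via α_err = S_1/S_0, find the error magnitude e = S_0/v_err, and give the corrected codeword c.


S = (6, 10, 8), error at position 2, error magnitude e = 7, c = [11, 2, 1, 12, 6].

Step 1: column multipliers v_i = (∏_{j≠i}(α_i − α_j))^{−1} mod 13.
  i = 1 (α = 1): (1−6)(1−8)(1−12)(1−11) = (−5)·(−7)·(−11)·(−10) = 3850 ≡ 2, so v_1 = 2^{−1} = 7 (mod 13).
  i = 2 (α = 6): (6−1)(6−8)(6−12)(6−11) = 5·(−2)·(−6)·(−5) = −300 ≡ 12, so v_2 = 12^{−1} = 12 (mod 13).
  i = 3 (α = 8): (8−1)(8−6)(8−12)(8−11) = 7·2·(−4)·(−3) = 168 ≡ 12, so v_3 = 12^{−1} = 12 (mod 13).
  i = 4 (α = 12): (12−1)(12−6)(12−8)(12−11) = 11·6·4·1 = 264 ≡ 4, so v_4 = 4^{−1} = 10 (mod 13).
  i = 5 (α = 11): (11−1)(11−6)(11−8)(11−12) = 10·5·3·(−1) = −150 ≡ 6, so v_5 = 6^{−1} = 11 (mod 13).
  v = [7, 12, 12, 10, 11].
Step 2: syndromes of r = [11, 9, 1, 12, 6] (all sums mod 13).
  S_0 = Σ v_i r_i = 7·11 + 12·9 + 12·1 + 10·12 + 11·6 = 383 ≡ 6.
  S_1 = Σ v_i α_i r_i = 7·1·11 + 12·6·9 + 12·8·1 + 10·12·12 + 11·11·6 = 2987 ≡ 10.
  α_i^2 mod 13 = [1, 10, 12, 1, 4].
  S_2 = Σ v_i α_i^2 r_i = 7·1·11 + 12·10·9 + 12·12·1 + 10·1·12 + 11·4·6 = 1685 ≡ 8.
  S = (6, 10, 8) ≠ 0, so r is not a codeword (an error is present).
Step 3: locate the error. For a single error e at position i, S_ℓ = v_i·e·α_i^ℓ, so α_err = S_1/S_0.
  S_0^{−1} = 6^{−1} = 11 (mod 13), so α_err = 10·11 = 110 ≡ 6 = α_2. Error position i = 2.
  Consistency check: S_2/S_1 = 8·4 = 32 ≡ 6 = α_err ✓ (single-error assumption holds).
Step 4: error magnitude e = S_0/v_2 = S_0·∏_{j≠2}(α_2 − α_j) = 6·12 = 72 ≡ 7 (mod 13).
Step 5: correct position 2: c_2 = r_2 − e = 9 − 7 ≡ 2 (mod 13). Hence c = [11, 2, 1, 12, 6].
  Check: interpolating c through the α_i gives m(x) = 5 + 6·x (degree < 2) with m(α_i) = c_i for every i, so c is indeed a codeword.


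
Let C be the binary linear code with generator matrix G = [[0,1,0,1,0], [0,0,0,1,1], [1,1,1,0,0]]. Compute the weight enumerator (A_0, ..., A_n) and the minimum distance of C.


Weight distribution: A_0 = 1, A_2 = 3, A_3 = 3, A_5 = 1. Minimum distance d = 2.

Enumerate all 2^3 = 8 messages m ∈ F_2^3.
For each, compute codeword c = mG in F_2^5, then tally its weight.
  m = 000 → c = 00000, weight = 0.
  m = 100 → c = 01010, weight = 2.
  m = 010 → c = 00011, weight = 2.
  m = 110 → c = 01001, weight = 2.
  m = 001 → c = 11100, weight = 3.
  m = 101 → c = 10110, weight = 3.
  m = 011 → c = 11111, weight = 5.
  m = 111 → c = 10101, weight = 3.
Tally weights:
  weight 0: 1 codewords.
  weight 2: 3 codewords.
  weight 3: 3 codewords.
  weight 5: 1 codewords.
Minimum distance d = smallest w > 0 with A_w > 0 = 2.
Sanity: Σ A_w = 8 = 2^3 = 8 ✓.


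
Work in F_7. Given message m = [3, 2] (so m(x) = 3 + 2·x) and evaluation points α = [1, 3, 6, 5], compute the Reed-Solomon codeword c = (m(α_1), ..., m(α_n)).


c = [5, 2, 1, 6]

Message polynomial: m(x) = 3 + 2·x (mod 7).
For each evaluation point α_i, compute m(α_i) mod 7:
  α_1 = 1: Horner steps 2 → 5, so m(1) = 5.
  α_2 = 3: Horner steps 2 → 2, so m(3) = 2.
  α_3 = 6: Horner steps 2 → 1, so m(6) = 1.
  α_4 = 5: Horner steps 2 → 6, so m(5) = 6.
Codeword c = [5, 2, 1, 6] ∈ F_7^4.


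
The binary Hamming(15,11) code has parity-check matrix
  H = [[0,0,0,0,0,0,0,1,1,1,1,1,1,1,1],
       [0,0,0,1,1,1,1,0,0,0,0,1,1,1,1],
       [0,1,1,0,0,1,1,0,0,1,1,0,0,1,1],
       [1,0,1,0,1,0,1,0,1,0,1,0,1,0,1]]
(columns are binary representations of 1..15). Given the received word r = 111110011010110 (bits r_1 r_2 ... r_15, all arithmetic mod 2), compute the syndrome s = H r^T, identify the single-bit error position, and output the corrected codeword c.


s = (1, 0, 0, 0)^T, error position = 8, corrected codeword c = 111110001010110

Compute s = H r^T mod 2 one row at a time:
  s_1 = 1 + 1 + 0 + 1 + 0 + 1 + 1 + 0 = 5 ≡ 1 (mod 2).
  s_2 = 1 + 1 + 0 + 0 + 0 + 1 + 1 + 0 = 4 ≡ 0 (mod 2).
  s_3 = 1 + 1 + 0 + 0 + 0 + 1 + 1 + 0 = 4 ≡ 0 (mod 2).
  s_4 = 1 + 1 + 1 + 0 + 1 + 1 + 1 + 0 = 6 ≡ 0 (mod 2).
s = (1, 0, 0, 0)^T — this equals column 8 of H (binary 1000), so error is at position 8.
Correct: flip bit 8 of r = 111110011010110 to get c = 111110001010110.


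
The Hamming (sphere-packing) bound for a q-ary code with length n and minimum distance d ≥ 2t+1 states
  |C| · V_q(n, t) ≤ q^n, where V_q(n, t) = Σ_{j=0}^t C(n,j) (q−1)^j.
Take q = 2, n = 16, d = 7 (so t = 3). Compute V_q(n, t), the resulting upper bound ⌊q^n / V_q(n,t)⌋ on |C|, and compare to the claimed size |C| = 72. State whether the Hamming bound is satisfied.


V_q(n, t) = 697, q^n = 65536, Hamming bound = 94, |C| = 72 ≤ bound (satisfied).

Step 1: Compute V_q(n, t) = Σ_{j=0}^3 C(n, j) (q−1)^j.
  j = 0: C(16,0)·(1)^0 = 1·1 = 1.
  j = 1: C(16,1)·(1)^1 = 16·1 = 16.
  j = 2: C(16,2)·(1)^2 = 120·1 = 120.
  j = 3: C(16,3)·(1)^3 = 560·1 = 560.
  V_q(n, t) = 1 + 16 + 120 + 560 = 697.
Step 2: q^n = 2^16 = 65536.
Step 3: Hamming bound ⌊q^n / V_q(n,t)⌋ = ⌊65536/697⌋ = 94.
Step 4: Compare |C| = 72 to 94: satisfied.
The claimed |C| lies below the Hamming bound.


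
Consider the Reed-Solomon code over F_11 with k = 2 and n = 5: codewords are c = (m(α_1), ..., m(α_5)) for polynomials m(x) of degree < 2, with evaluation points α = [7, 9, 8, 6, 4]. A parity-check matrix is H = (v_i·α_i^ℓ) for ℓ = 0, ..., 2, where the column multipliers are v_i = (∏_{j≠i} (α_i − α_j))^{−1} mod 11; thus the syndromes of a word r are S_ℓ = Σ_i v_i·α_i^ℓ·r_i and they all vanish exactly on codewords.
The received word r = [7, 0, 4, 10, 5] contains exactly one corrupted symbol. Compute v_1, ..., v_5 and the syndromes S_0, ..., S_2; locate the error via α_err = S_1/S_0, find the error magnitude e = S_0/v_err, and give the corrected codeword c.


S = (4, 3, 5), error at position 2, error magnitude e = 10, c = [7, 1, 4, 10, 5].

Step 1: column multipliers v_i = (∏_{j≠i}(α_i − α_j))^{−1} mod 11.
  i = 1 (α = 7): (7−9)(7−8)(7−6)(7−4) = (−2)·(−1)·1·3 = 6 ≡ 6, so v_1 = 6^{−1} = 2 (mod 11).
  i = 2 (α = 9): (9−7)(9−8)(9−6)(9−4) = 2·1·3·5 = 30 ≡ 8, so v_2 = 8^{−1} = 7 (mod 11).
  i = 3 (α = 8): (8−7)(8−9)(8−6)(8−4) = 1·(−1)·2·4 = −8 ≡ 3, so v_3 = 3^{−1} = 4 (mod 11).
  i = 4 (α = 6): (6−7)(6−9)(6−8)(6−4) = (−1)·(−3)·(−2)·2 = −12 ≡ 10, so v_4 = 10^{−1} = 10 (mod 11).
  i = 5 (α = 4): (4−7)(4−9)(4−8)(4−6) = (−3)·(−5)·(−4)·(−2) = 120 ≡ 10, so v_5 = 10^{−1} = 10 (mod 11).
  v = [2, 7, 4, 10, 10].
Step 2: syndromes of r = [7, 0, 4, 10, 5] (all sums mod 11).
  S_0 = Σ v_i r_i = 2·7 + 7·0 + 4·4 + 10·10 + 10·5 = 180 ≡ 4.
  S_1 = Σ v_i α_i r_i = 2·7·7 + 7·9·0 + 4·8·4 + 10·6·10 + 10·4·5 = 1026 ≡ 3.
  α_i^2 mod 11 = [5, 4, 9, 3, 5].
  S_2 = Σ v_i α_i^2 r_i = 2·5·7 + 7·4·0 + 4·9·4 + 10·3·10 + 10·5·5 = 764 ≡ 5.
  S = (4, 3, 5) ≠ 0, so r is not a codeword (an error is present).
Step 3: locate the error. For a single error e at position i, S_ℓ = v_i·e·α_i^ℓ, so α_err = S_1/S_0.
  S_0^{−1} = 4^{−1} = 3 (mod 11), so α_err = 3·3 = 9 ≡ 9 = α_2. Error position i = 2.
  Consistency check: S_2/S_1 = 5·4 = 20 ≡ 9 = α_err ✓ (single-error assumption holds).
Step 4: error magnitude e = S_0/v_2 = S_0·∏_{j≠2}(α_2 − α_j) = 4·8 = 32 ≡ 10 (mod 11).
Step 5: correct position 2: c_2 = r_2 − e = 0 − 10 ≡ 1 (mod 11). Hence c = [7, 1, 4, 10, 5].
  Check: interpolating c through the α_i gives m(x) = 6 + 8·x (degree < 2) with m(α_i) = c_i for every i, so c is indeed a codeword.


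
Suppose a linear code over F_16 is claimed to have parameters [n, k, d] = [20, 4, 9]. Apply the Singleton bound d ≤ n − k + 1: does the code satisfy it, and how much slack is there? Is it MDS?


Singleton RHS = n − k + 1 = 17, slack = 8, bound satisfied, not MDS.

Singleton bound: d ≤ n − k + 1.
Here n = 20, k = 4, so n − k + 1 = 17.
Given d = 9, check d ≤ 17: YES.
Slack = (n − k + 1) − d = 8.
The code is NOT MDS (slack = 8 > 0).
Description: the claimed parameters are [20, 4, 9]_16; such a code would be non-MDS.


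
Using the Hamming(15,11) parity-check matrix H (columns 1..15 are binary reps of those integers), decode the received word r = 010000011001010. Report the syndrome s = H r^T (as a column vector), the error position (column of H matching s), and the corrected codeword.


s = (0, 0, 0, 1)^T, error position = 1, corrected codeword c = 110000011001010

Compute s = H r^T mod 2 one row at a time:
  s_1 = 1 + 1 + 0 + 0 + 1 + 0 + 1 + 0 = 4 ≡ 0 (mod 2).
  s_2 = 0 + 0 + 0 + 0 + 1 + 0 + 1 + 0 = 2 ≡ 0 (mod 2).
  s_3 = 1 + 0 + 0 + 0 + 0 + 0 + 1 + 0 = 2 ≡ 0 (mod 2).
  s_4 = 0 + 0 + 0 + 0 + 1 + 0 + 0 + 0 = 1 ≡ 1 (mod 2).
s = (0, 0, 0, 1)^T — this equals column 1 of H (binary 0001), so error is at position 1.
Correct: flip bit 1 of r = 010000011001010 to get c = 110000011001010.


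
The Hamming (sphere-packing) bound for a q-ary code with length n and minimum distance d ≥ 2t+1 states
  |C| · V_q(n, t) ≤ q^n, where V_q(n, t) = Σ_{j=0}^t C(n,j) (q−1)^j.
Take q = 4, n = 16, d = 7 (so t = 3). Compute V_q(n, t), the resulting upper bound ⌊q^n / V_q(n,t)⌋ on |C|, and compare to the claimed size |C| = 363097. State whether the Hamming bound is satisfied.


V_q(n, t) = 16249, q^n = 4294967296, Hamming bound = 264321, |C| = 363097 > bound (violated).

Step 1: Compute V_q(n, t) = Σ_{j=0}^3 C(n, j) (q−1)^j.
  j = 0: C(16,0)·(3)^0 = 1·1 = 1.
  j = 1: C(16,1)·(3)^1 = 16·3 = 48.
  j = 2: C(16,2)·(3)^2 = 120·9 = 1080.
  j = 3: C(16,3)·(3)^3 = 560·27 = 15120.
  V_q(n, t) = 1 + 48 + 1080 + 15120 = 16249.
Step 2: q^n = 4^16 = 4294967296.
Step 3: Hamming bound ⌊q^n / V_q(n,t)⌋ = ⌊4294967296/16249⌋ = 264321.
Step 4: Compare |C| = 363097 to 264321: violated.
The claimed |C| lies above the Hamming bound, so no 4-ary code of length 16 with d ≥ 7 can have 363097 codewords.


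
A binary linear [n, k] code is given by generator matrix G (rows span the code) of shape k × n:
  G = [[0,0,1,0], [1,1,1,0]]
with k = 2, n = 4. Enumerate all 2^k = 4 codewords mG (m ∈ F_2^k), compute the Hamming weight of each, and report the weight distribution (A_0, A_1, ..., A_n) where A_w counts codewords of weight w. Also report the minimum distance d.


Weight distribution: A_0 = 1, A_1 = 1, A_2 = 1, A_3 = 1. Minimum distance d = 1.

Enumerate all 2^2 = 4 messages m ∈ F_2^2.
For each, compute codeword c = mG in F_2^4, then tally its weight.
  m = 00 → c = 0000, weight = 0.
  m = 10 → c = 0010, weight = 1.
  m = 01 → c = 1110, weight = 3.
  m = 11 → c = 1100, weight = 2.
Tally weights:
  weight 0: 1 codewords.
  weight 1: 1 codewords.
  weight 2: 1 codewords.
  weight 3: 1 codewords.
Minimum distance d = smallest w > 0 with A_w > 0 = 1.
Sanity: Σ A_w = 4 = 2^2 = 4 ✓.


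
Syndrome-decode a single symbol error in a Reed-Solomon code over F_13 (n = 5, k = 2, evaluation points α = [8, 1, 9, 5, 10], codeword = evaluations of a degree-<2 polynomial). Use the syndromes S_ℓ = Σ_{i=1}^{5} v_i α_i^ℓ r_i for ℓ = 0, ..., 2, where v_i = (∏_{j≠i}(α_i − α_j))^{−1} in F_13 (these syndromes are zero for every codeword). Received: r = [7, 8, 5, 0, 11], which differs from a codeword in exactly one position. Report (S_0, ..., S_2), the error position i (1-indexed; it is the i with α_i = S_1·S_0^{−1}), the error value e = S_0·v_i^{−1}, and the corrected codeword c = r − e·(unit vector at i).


S = (5, 11, 6), error at position 5, error magnitude e = 8, c = [7, 8, 5, 0, 3].

Step 1: column multipliers v_i = (∏_{j≠i}(α_i − α_j))^{−1} mod 13.
  i = 1 (α = 8): (8−1)(8−9)(8−5)(8−10) = 7·(−1)·3·(−2) = 42 ≡ 3, so v_1 = 3^{−1} = 9 (mod 13).
  i = 2 (α = 1): (1−8)(1−9)(1−5)(1−10) = (−7)·(−8)·(−4)·(−9) = 2016 ≡ 1, so v_2 = 1^{−1} = 1 (mod 13).
  i = 3 (α = 9): (9−8)(9−1)(9−5)(9−10) = 1·8·4·(−1) = −32 ≡ 7, so v_3 = 7^{−1} = 2 (mod 13).
  i = 4 (α = 5): (5−8)(5−1)(5−9)(5−10) = (−3)·4·(−4)·(−5) = −240 ≡ 7, so v_4 = 7^{−1} = 2 (mod 13).
  i = 5 (α = 10): (10−8)(10−1)(10−9)(10−5) = 2·9·1·5 = 90 ≡ 12, so v_5 = 12^{−1} = 12 (mod 13).
  v = [9, 1, 2, 2, 12].
Step 2: syndromes of r = [7, 8, 5, 0, 11] (all sums mod 13).
  S_0 = Σ v_i r_i = 9·7 + 1·8 + 2·5 + 2·0 + 12·11 = 213 ≡ 5.
  S_1 = Σ v_i α_i r_i = 9·8·7 + 1·1·8 + 2·9·5 + 2·5·0 + 12·10·11 = 1922 ≡ 11.
  α_i^2 mod 13 = [12, 1, 3, 12, 9].
  S_2 = Σ v_i α_i^2 r_i = 9·12·7 + 1·1·8 + 2·3·5 + 2·12·0 + 12·9·11 = 1982 ≡ 6.
  S = (5, 11, 6) ≠ 0, so r is not a codeword (an error is present).
Step 3: locate the error. For a single error e at position i, S_ℓ = v_i·e·α_i^ℓ, so α_err = S_1/S_0.
  S_0^{−1} = 5^{−1} = 8 (mod 13), so α_err = 11·8 = 88 ≡ 10 = α_5. Error position i = 5.
  Consistency check: S_2/S_1 = 6·6 = 36 ≡ 10 = α_err ✓ (single-error assumption holds).
Step 4: error magnitude e = S_0/v_5 = S_0·∏_{j≠5}(α_5 − α_j) = 5·12 = 60 ≡ 8 (mod 13).
Step 5: correct position 5: c_5 = r_5 − e = 11 − 8 ≡ 3 (mod 13). Hence c = [7, 8, 5, 0, 3].
  Check: interpolating c through the α_i gives m(x) = 10 + 11·x (degree < 2) with m(α_i) = c_i for every i, so c is indeed a codeword.


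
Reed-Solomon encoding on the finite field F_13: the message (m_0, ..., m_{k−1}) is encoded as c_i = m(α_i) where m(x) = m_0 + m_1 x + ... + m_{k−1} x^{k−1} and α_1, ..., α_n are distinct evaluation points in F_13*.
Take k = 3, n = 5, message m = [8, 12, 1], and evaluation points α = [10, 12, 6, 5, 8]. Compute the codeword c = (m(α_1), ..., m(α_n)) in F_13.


c = [7, 10, 12, 2, 12]

Message polynomial: m(x) = 8 + 12·x + 1·x^2 (mod 13).
For each evaluation point α_i, compute m(α_i) mod 13:
  α_1 = 10: Horner steps 1 → 9 → 7, so m(10) = 7.
  α_2 = 12: Horner steps 1 → 11 → 10, so m(12) = 10.
  α_3 = 6: Horner steps 1 → 5 → 12, so m(6) = 12.
  α_4 = 5: Horner steps 1 → 4 → 2, so m(5) = 2.
  α_5 = 8: Horner steps 1 → 7 → 12, so m(8) = 12.
Codeword c = [7, 10, 12, 2, 12] ∈ F_13^5.


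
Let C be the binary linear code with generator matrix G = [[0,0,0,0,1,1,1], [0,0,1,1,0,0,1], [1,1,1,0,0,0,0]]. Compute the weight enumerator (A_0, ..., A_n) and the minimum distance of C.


Weight distribution: A_0 = 1, A_3 = 3, A_4 = 2, A_5 = 1, A_6 = 1. Minimum distance d = 3.

Enumerate all 2^3 = 8 messages m ∈ F_2^3.
For each, compute codeword c = mG in F_2^7, then tally its weight.
  m = 000 → c = 0000000, weight = 0.
  m = 100 → c = 0000111, weight = 3.
  m = 010 → c = 0011001, weight = 3.
  m = 110 → c = 0011110, weight = 4.
  m = 001 → c = 1110000, weight = 3.
  m = 101 → c = 1110111, weight = 6.
  m = 011 → c = 1101001, weight = 4.
  m = 111 → c = 1101110, weight = 5.
Tally weights:
  weight 0: 1 codewords.
  weight 3: 3 codewords.
  weight 4: 2 codewords.
  weight 5: 1 codewords.
  weight 6: 1 codewords.
Minimum distance d = smallest w > 0 with A_w > 0 = 3.
Sanity: Σ A_w = 8 = 2^3 = 8 ✓.


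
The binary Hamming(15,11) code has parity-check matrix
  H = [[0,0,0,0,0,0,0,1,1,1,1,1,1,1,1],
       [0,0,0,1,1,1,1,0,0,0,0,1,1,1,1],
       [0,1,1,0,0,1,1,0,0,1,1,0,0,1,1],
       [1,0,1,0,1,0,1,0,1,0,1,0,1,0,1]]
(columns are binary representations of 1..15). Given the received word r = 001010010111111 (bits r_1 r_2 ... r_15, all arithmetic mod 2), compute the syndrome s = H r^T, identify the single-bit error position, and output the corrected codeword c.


s = (1, 1, 1, 1)^T, error position = 15, corrected codeword c = 001010010111110

Compute s = H r^T mod 2 one row at a time:
  s_1 = 1 + 0 + 1 + 1 + 1 + 1 + 1 + 1 = 7 ≡ 1 (mod 2).
  s_2 = 0 + 1 + 0 + 0 + 1 + 1 + 1 + 1 = 5 ≡ 1 (mod 2).
  s_3 = 0 + 1 + 0 + 0 + 1 + 1 + 1 + 1 = 5 ≡ 1 (mod 2).
  s_4 = 0 + 1 + 1 + 0 + 0 + 1 + 1 + 1 = 5 ≡ 1 (mod 2).
s = (1, 1, 1, 1)^T — this equals column 15 of H (binary 1111), so error is at position 15.
Correct: flip bit 15 of r = 001010010111111 to get c = 001010010111110.


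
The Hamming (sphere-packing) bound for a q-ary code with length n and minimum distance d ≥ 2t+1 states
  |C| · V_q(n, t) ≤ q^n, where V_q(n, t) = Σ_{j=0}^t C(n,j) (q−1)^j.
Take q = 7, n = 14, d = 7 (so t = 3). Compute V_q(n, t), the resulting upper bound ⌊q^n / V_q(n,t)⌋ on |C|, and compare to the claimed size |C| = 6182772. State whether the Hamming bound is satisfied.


V_q(n, t) = 81985, q^n = 678223072849, Hamming bound = 8272526, |C| = 6182772 ≤ bound (satisfied).

Step 1: Compute V_q(n, t) = Σ_{j=0}^3 C(n, j) (q−1)^j.
  j = 0: C(14,0)·(6)^0 = 1·1 = 1.
  j = 1: C(14,1)·(6)^1 = 14·6 = 84.
  j = 2: C(14,2)·(6)^2 = 91·36 = 3276.
  j = 3: C(14,3)·(6)^3 = 364·216 = 78624.
  V_q(n, t) = 1 + 84 + 3276 + 78624 = 81985.
Step 2: q^n = 7^14 = 678223072849.
Step 3: Hamming bound ⌊q^n / V_q(n,t)⌋ = ⌊678223072849/81985⌋ = 8272526.
Step 4: Compare |C| = 6182772 to 8272526: satisfied.
The claimed |C| lies below the Hamming bound.


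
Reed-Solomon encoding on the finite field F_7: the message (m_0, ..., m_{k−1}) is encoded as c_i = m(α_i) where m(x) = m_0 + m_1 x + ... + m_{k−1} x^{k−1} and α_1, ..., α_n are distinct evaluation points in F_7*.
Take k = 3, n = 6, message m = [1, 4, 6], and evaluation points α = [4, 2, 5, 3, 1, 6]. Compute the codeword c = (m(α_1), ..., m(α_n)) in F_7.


c = [1, 5, 3, 4, 4, 3]

Message polynomial: m(x) = 1 + 4·x + 6·x^2 (mod 7).
For each evaluation point α_i, compute m(α_i) mod 7:
  α_1 = 4: Horner steps 6 → 0 → 1, so m(4) = 1.
  α_2 = 2: Horner steps 6 → 2 → 5, so m(2) = 5.
  α_3 = 5: Horner steps 6 → 6 → 3, so m(5) = 3.
  α_4 = 3: Horner steps 6 → 1 → 4, so m(3) = 4.
  α_5 = 1: Horner steps 6 → 3 → 4, so m(1) = 4.
  α_6 = 6: Horner steps 6 → 5 → 3, so m(6) = 3.
Codeword c = [1, 5, 3, 4, 4, 3] ∈ F_7^6.


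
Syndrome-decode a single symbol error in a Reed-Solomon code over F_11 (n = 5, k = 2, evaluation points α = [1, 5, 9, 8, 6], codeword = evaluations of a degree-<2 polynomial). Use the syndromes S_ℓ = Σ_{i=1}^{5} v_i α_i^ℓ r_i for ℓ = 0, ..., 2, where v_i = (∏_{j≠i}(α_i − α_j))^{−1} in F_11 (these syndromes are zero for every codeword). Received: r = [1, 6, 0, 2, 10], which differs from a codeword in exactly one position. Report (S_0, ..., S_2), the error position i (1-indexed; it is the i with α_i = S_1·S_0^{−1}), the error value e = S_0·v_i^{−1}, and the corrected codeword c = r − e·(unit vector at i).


S = (3, 2, 5), error at position 4, error magnitude e = 6, c = [1, 6, 0, 7, 10].

Step 1: column multipliers v_i = (∏_{j≠i}(α_i − α_j))^{−1} mod 11.
  i = 1 (α = 1): (1−5)(1−9)(1−8)(1−6) = (−4)·(−8)·(−7)·(−5) = 1120 ≡ 9, so v_1 = 9^{−1} = 5 (mod 11).
  i = 2 (α = 5): (5−1)(5−9)(5−8)(5−6) = 4·(−4)·(−3)·(−1) = −48 ≡ 7, so v_2 = 7^{−1} = 8 (mod 11).
  i = 3 (α = 9): (9−1)(9−5)(9−8)(9−6) = 8·4·1·3 = 96 ≡ 8, so v_3 = 8^{−1} = 7 (mod 11).
  i = 4 (α = 8): (8−1)(8−5)(8−9)(8−6) = 7·3·(−1)·2 = −42 ≡ 2, so v_4 = 2^{−1} = 6 (mod 11).
  i = 5 (α = 6): (6−1)(6−5)(6−9)(6−8) = 5·1·(−3)·(−2) = 30 ≡ 8, so v_5 = 8^{−1} = 7 (mod 11).
  v = [5, 8, 7, 6, 7].
Step 2: syndromes of r = [1, 6, 0, 2, 10] (all sums mod 11).
  S_0 = Σ v_i r_i = 5·1 + 8·6 + 7·0 + 6·2 + 7·10 = 135 ≡ 3.
  S_1 = Σ v_i α_i r_i = 5·1·1 + 8·5·6 + 7·9·0 + 6·8·2 + 7·6·10 = 761 ≡ 2.
  α_i^2 mod 11 = [1, 3, 4, 9, 3].
  S_2 = Σ v_i α_i^2 r_i = 5·1·1 + 8·3·6 + 7·4·0 + 6·9·2 + 7·3·10 = 467 ≡ 5.
  S = (3, 2, 5) ≠ 0, so r is not a codeword (an error is present).
Step 3: locate the error. For a single error e at position i, S_ℓ = v_i·e·α_i^ℓ, so α_err = S_1/S_0.
  S_0^{−1} = 3^{−1} = 4 (mod 11), so α_err = 2·4 = 8 ≡ 8 = α_4. Error position i = 4.
  Consistency check: S_2/S_1 = 5·6 = 30 ≡ 8 = α_err ✓ (single-error assumption holds).
Step 4: error magnitude e = S_0/v_4 = S_0·∏_{j≠4}(α_4 − α_j) = 3·2 = 6 ≡ 6 (mod 11).
Step 5: correct position 4: c_4 = r_4 − e = 2 − 6 ≡ 7 (mod 11). Hence c = [1, 6, 0, 7, 10].
  Check: interpolating c through the α_i gives m(x) = 8 + 4·x (degree < 2) with m(α_i) = c_i for every i, so c is indeed a codeword.


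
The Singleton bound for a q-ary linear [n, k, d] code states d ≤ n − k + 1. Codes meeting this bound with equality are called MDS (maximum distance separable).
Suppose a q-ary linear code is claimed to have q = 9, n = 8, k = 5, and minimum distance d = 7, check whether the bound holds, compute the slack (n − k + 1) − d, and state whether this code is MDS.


Singleton RHS = n − k + 1 = 4, slack = -3, bound violated (no such code; not MDS).

Singleton bound: d ≤ n − k + 1.
Here n = 8, k = 5, so n − k + 1 = 4.
Given d = 7, check d ≤ 4: NO.
Slack = (n − k + 1) − d = -3.
The slack is negative: d = 7 exceeds n − k + 1 = 4 by 3, so the Singleton bound is violated and no linear [8, 5, 7]_9 code can exist. In particular it is not MDS (MDS requires d = n − k + 1 exactly).
Description: the claimed parameters are [8, 5, 7]_9; such a code would be impossible (violates the Singleton bound).


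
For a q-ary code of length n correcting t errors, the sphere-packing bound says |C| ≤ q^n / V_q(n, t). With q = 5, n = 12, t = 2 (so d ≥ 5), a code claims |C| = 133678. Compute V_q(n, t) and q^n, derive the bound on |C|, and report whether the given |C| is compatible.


V_q(n, t) = 1105, q^n = 244140625, Hamming bound = 220941, |C| = 133678 ≤ bound (satisfied).

Step 1: Compute V_q(n, t) = Σ_{j=0}^2 C(n, j) (q−1)^j.
  j = 0: C(12,0)·(4)^0 = 1·1 = 1.
  j = 1: C(12,1)·(4)^1 = 12·4 = 48.
  j = 2: C(12,2)·(4)^2 = 66·16 = 1056.
  V_q(n, t) = 1 + 48 + 1056 = 1105.
Step 2: q^n = 5^12 = 244140625.
Step 3: Hamming bound ⌊q^n / V_q(n,t)⌋ = ⌊244140625/1105⌋ = 220941.
Step 4: Compare |C| = 133678 to 220941: satisfied.
The claimed |C| lies below the Hamming bound.


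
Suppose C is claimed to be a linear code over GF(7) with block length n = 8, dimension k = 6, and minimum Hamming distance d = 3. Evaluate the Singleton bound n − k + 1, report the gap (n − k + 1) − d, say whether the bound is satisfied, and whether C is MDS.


Singleton RHS = n − k + 1 = 3, slack = 0, bound satisfied, MDS.

Singleton bound: d ≤ n − k + 1.
Here n = 8, k = 6, so n − k + 1 = 3.
Given d = 3, check d ≤ 3: YES.
Slack = (n − k + 1) − d = 0.
The code is MDS (slack = 0).
Description: the claimed parameters are [8, 6, 3]_7; such a code would be MDS (meets Singleton bound).


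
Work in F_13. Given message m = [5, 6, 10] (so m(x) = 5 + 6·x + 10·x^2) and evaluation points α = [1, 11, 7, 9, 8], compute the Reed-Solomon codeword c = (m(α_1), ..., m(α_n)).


c = [8, 7, 4, 11, 4]

Message polynomial: m(x) = 5 + 6·x + 10·x^2 (mod 13).
For each evaluation point α_i, compute m(α_i) mod 13:
  α_1 = 1: Horner steps 10 → 3 → 8, so m(1) = 8.
  α_2 = 11: Horner steps 10 → 12 → 7, so m(11) = 7.
  α_3 = 7: Horner steps 10 → 11 → 4, so m(7) = 4.
  α_4 = 9: Horner steps 10 → 5 → 11, so m(9) = 11.
  α_5 = 8: Horner steps 10 → 8 → 4, so m(8) = 4.
Codeword c = [8, 7, 4, 11, 4] ∈ F_13^5.


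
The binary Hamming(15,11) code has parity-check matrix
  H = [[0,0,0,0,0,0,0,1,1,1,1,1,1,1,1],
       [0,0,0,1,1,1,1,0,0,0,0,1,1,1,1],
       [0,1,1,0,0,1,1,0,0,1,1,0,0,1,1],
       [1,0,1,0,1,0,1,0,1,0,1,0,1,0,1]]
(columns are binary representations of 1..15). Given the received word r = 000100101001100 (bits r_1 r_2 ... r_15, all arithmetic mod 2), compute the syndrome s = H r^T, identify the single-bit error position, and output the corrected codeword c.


s = (1, 0, 1, 1)^T, error position = 11, corrected codeword c = 000100101011100

Compute s = H r^T mod 2 one row at a time:
  s_1 = 0 + 1 + 0 + 0 + 1 + 1 + 0 + 0 = 3 ≡ 1 (mod 2).
  s_2 = 1 + 0 + 0 + 1 + 1 + 1 + 0 + 0 = 4 ≡ 0 (mod 2).
  s_3 = 0 + 0 + 0 + 1 + 0 + 0 + 0 + 0 = 1 ≡ 1 (mod 2).
  s_4 = 0 + 0 + 0 + 1 + 1 + 0 + 1 + 0 = 3 ≡ 1 (mod 2).
s = (1, 0, 1, 1)^T — this equals column 11 of H (binary 1011), so error is at position 11.
Correct: flip bit 11 of r = 000100101001100 to get c = 000100101011100.


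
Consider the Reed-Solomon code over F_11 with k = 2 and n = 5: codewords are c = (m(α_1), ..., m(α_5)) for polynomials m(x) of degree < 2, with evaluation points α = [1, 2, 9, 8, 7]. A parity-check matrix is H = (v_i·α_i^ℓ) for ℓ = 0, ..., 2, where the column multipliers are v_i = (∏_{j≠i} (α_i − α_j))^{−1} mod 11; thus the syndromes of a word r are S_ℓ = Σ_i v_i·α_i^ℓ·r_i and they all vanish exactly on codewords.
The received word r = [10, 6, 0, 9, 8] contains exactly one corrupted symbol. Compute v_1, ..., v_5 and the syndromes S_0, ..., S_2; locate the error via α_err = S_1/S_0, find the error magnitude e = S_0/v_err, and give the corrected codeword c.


S = (8, 9, 6), error at position 4, error magnitude e = 5, c = [10, 6, 0, 4, 8].

Step 1: column multipliers v_i = (∏_{j≠i}(α_i − α_j))^{−1} mod 11.
  i = 1 (α = 1): (1−2)(1−9)(1−8)(1−7) = (−1)·(−8)·(−7)·(−6) = 336 ≡ 6, so v_1 = 6^{−1} = 2 (mod 11).
  i = 2 (α = 2): (2−1)(2−9)(2−8)(2−7) = 1·(−7)·(−6)·(−5) = −210 ≡ 10, so v_2 = 10^{−1} = 10 (mod 11).
  i = 3 (α = 9): (9−1)(9−2)(9−8)(9−7) = 8·7·1·2 = 112 ≡ 2, so v_3 = 2^{−1} = 6 (mod 11).
  i = 4 (α = 8): (8−1)(8−2)(8−9)(8−7) = 7·6·(−1)·1 = −42 ≡ 2, so v_4 = 2^{−1} = 6 (mod 11).
  i = 5 (α = 7): (7−1)(7−2)(7−9)(7−8) = 6·5·(−2)·(−1) = 60 ≡ 5, so v_5 = 5^{−1} = 9 (mod 11).
  v = [2, 10, 6, 6, 9].
Step 2: syndromes of r = [10, 6, 0, 9, 8] (all sums mod 11).
  S_0 = Σ v_i r_i = 2·10 + 10·6 + 6·0 + 6·9 + 9·8 = 206 ≡ 8.
  S_1 = Σ v_i α_i r_i = 2·1·10 + 10·2·6 + 6·9·0 + 6·8·9 + 9·7·8 = 1076 ≡ 9.
  α_i^2 mod 11 = [1, 4, 4, 9, 5].
  S_2 = Σ v_i α_i^2 r_i = 2·1·10 + 10·4·6 + 6·4·0 + 6·9·9 + 9·5·8 = 1106 ≡ 6.
  S = (8, 9, 6) ≠ 0, so r is not a codeword (an error is present).
Step 3: locate the error. For a single error e at position i, S_ℓ = v_i·e·α_i^ℓ, so α_err = S_1/S_0.
  S_0^{−1} = 8^{−1} = 7 (mod 11), so α_err = 9·7 = 63 ≡ 8 = α_4. Error position i = 4.
  Consistency check: S_2/S_1 = 6·5 = 30 ≡ 8 = α_err ✓ (single-error assumption holds).
Step 4: error magnitude e = S_0/v_4 = S_0·∏_{j≠4}(α_4 − α_j) = 8·2 = 16 ≡ 5 (mod 11).
Step 5: correct position 4: c_4 = r_4 − e = 9 − 5 ≡ 4 (mod 11). Hence c = [10, 6, 0, 4, 8].
  Check: interpolating c through the α_i gives m(x) = 3 + 7·x (degree < 2) with m(α_i) = c_i for every i, so c is indeed a codeword.


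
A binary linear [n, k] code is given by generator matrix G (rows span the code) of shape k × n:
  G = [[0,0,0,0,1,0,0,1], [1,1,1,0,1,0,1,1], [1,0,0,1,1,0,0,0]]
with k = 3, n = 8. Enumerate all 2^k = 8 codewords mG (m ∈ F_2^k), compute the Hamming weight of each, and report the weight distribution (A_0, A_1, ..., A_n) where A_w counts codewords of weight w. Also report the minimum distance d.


Weight distribution: A_0 = 1, A_2 = 1, A_3 = 2, A_4 = 1, A_5 = 2, A_6 = 1. Minimum distance d = 2.

Enumerate all 2^3 = 8 messages m ∈ F_2^3.
For each, compute codeword c = mG in F_2^8, then tally its weight.
  m = 000 → c = 00000000, weight = 0.
  m = 100 → c = 00001001, weight = 2.
  m = 010 → c = 11101011, weight = 6.
  m = 110 → c = 11100010, weight = 4.
  m = 001 → c = 10011000, weight = 3.
  m = 101 → c = 10010001, weight = 3.
  m = 011 → c = 01110011, weight = 5.
  m = 111 → c = 01111010, weight = 5.
Tally weights:
  weight 0: 1 codewords.
  weight 2: 1 codewords.
  weight 3: 2 codewords.
  weight 4: 1 codewords.
  weight 5: 2 codewords.
  weight 6: 1 codewords.
Minimum distance d = smallest w > 0 with A_w > 0 = 2.
Sanity: Σ A_w = 8 = 2^3 = 8 ✓.
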